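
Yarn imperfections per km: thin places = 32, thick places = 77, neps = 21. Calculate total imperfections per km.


Formula: Total = thin places + thick places + neps
Total = 32 + 77 + 21
Total = 130 imperfections/km

130 imperfections/km


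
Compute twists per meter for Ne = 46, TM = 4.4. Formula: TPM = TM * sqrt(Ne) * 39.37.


Formula: TPM = TM * sqrt(Ne) * 39.37
Step 1: sqrt(Ne) = sqrt(46) = 6.7823
Step 2: TM * sqrt(Ne) = 4.4 * 6.7823 = 29.8421
Step 3: TPM = 29.8421 * 39.37 = 1175 twists/m

1175 twists/m


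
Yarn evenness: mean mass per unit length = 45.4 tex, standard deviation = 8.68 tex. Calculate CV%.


Formula: CV% = (standard deviation / mean) * 100
Step 1: Ratio = 8.68 / 45.4 = 0.191189
Step 2: CV% = 0.191189 * 100 = 19.1189% ≈ 19.1%

19.1%


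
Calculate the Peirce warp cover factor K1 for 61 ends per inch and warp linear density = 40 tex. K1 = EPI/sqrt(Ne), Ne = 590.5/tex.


Formula: K1 = EPI / sqrt(Ne), with Ne = 590.5 / tex_warp
Step 1: Ne = 590.5 / 40 = 14.763
Step 2: sqrt(Ne) = sqrt(14.763) = 3.8423
Step 3: K1 = 61 / 3.8423 = 15.9

15.9


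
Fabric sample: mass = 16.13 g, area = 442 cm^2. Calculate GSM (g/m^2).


Formula: GSM = mass_g / area_m2
Step 1: Convert area: 442 cm^2 = 442 / 10000 = 0.0442 m^2
Step 2: GSM = 16.13 g / 0.0442 m^2 = 364.9 g/m^2

364.9 g/m^2


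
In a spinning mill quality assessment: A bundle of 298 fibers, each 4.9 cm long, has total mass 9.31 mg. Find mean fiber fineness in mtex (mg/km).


Formula: fineness (mtex) = mass (mg) / total length (km) = (mass_mg / total_length_m) * 1000
Step 1: Convert fiber length: 4.9 cm = 0.049 m
Step 2: Total fiber length = 298 * 0.049 = 14.602 m
Step 3: Linear density = 9.31 mg / 14.602 m = 0.6376 mg/m
Step 4: fineness = 0.6376 * 1000 = 637.6 mtex

637.6 mtex


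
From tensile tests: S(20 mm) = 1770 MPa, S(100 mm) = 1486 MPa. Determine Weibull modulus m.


Formula: m = ln(L1/L2) / ln(S2/S1)
Step 1: ln(L1/L2) = ln(20/100) = -1.60944
Step 2: S2/S1 = 1486/1770 = 0.83955
Step 3: ln(S2/S1) = ln(0.83955) = -0.17489
Step 4: m = -1.60944 / -0.17489 = 9.20

9.20 (Weibull m)


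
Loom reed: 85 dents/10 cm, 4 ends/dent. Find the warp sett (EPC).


Formula: EPC = (dents per 10 cm * ends per dent) / 10
Step 1: Total ends per 10 cm = 85 * 4 = 340
Step 2: EPC = 340 / 10 = 34.0 ends/cm

34.0 ends/cm


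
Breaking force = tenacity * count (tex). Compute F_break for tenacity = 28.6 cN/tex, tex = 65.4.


Formula: Breaking force = Tenacity * Linear density
F = 28.6 cN/tex * 65.4 tex
F = 1870.44 cN

1870.44 cN


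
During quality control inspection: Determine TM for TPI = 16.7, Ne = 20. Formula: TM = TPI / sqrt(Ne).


Formula: TM = TPI / sqrt(Ne)
Step 1: sqrt(Ne) = sqrt(20) = 4.4721
Step 2: TM = 16.7 / 4.4721 = 3.73

3.73 TM


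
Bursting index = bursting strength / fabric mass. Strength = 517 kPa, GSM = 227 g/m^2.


Formula: Bursting Index = Bursting Strength / Fabric GSM
BI = 517 kPa / 227 g/m^2
BI = 2.278 kPa/(g/m^2)

2.278 kPa/(g/m^2)


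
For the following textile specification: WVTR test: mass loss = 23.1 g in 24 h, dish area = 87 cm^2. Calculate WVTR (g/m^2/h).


Formula: WVTR = mass_loss / (area * time)
Step 1: Convert area: 87 cm^2 = 0.0087 m^2
Step 2: WVTR = 23.1 g / (0.0087 m^2 * 24 h)
Step 3: WVTR = 23.1 / 0.2088 = 110.6 g/m^2/h

110.6 g/m^2/h


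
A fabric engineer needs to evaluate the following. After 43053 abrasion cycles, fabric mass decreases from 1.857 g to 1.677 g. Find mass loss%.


Formula: Mass loss% = ((m_before - m_after) / m_before) * 100
Step 1: Mass loss = 1.857 - 1.677 = 0.18 g
Step 2: Ratio = 0.18 / 1.857 = 0.0969305
Step 3: Mass loss% = 0.0969305 * 100 = 9.69305% ≈ 9.69%

9.69%


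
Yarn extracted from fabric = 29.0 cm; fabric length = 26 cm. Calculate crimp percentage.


Formula: Crimp% = ((L_yarn - L_fabric) / L_fabric) * 100
Step 1: Extension = 29.0 - 26 = 3.0 cm
Step 2: Crimp% = (3.0 / 26) * 100
Step 3: Crimp% = 0.115385 * 100 = 11.5385% ≈ 11.5%

11.5%


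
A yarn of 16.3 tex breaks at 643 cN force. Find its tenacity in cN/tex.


Formula: Tenacity = Breaking force / Linear density
Tenacity = 643 cN / 16.3 tex
Tenacity = 39.45 cN/tex

39.45 cN/tex


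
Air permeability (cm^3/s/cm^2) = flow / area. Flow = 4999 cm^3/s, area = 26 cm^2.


Formula: Air Permeability = Airflow / Test Area
AP = 4999 cm^3/s / 26 cm^2
AP = 192.3 cm^3/s/cm^2

192.3 cm^3/s/cm^2


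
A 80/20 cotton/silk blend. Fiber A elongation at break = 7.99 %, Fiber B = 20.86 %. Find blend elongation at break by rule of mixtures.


Formula: Blend property = (fraction_A * property_A) + (fraction_B * property_B)
Step 1: Contribution A = 80/100 * 7.99 % = 6.392 %
Step 2: Contribution B = 20/100 * 20.86 % = 4.172 %
Step 3: Blend elongation at break = 6.392 + 4.172 = 10.564 %

10.564 %


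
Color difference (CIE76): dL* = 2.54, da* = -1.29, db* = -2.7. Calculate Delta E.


Formula: Delta E = sqrt(dL*^2 + da*^2 + db*^2)
Step 1: dL*^2 = 2.54^2 = 6.4516
Step 2: da*^2 = (-1.29)^2 = 1.6641
Step 3: db*^2 = (-2.7)^2 = 7.29
Step 4: Sum = 6.4516 + 1.6641 + 7.29 = 15.4057
Step 5: Delta E = sqrt(15.4057) = 3.93

3.93 Delta E


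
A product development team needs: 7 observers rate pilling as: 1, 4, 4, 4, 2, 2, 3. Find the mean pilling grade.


Formula: Mean = sum / count
Sum = 1 + 4 + 4 + 4 + 2 + 2 + 3 = 20
Mean = 20 / 7 = 2.9

2.9


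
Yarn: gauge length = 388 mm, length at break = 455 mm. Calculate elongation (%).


Formula: Elongation (%) = ((L_break - L0) / L0) * 100
Step 1: Extension = 455 - 388 = 67 mm
Step 2: Elongation = (67 / 388) * 100
Step 3: Elongation = 0.17268 * 100 = 17.268% ≈ 17.3%

17.3%


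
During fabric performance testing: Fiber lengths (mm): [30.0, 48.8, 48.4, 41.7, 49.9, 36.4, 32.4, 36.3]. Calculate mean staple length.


Formula: Mean = sum of lengths / count
Sum = 30.0 + 48.8 + 48.4 + 41.7 + 49.9 + 36.4 + 32.4 + 36.3
Sum = 323.9 mm
Mean = 323.9 / 8 = 40.49 mm

40.49 mm


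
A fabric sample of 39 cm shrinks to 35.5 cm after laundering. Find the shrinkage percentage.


Formula: Shrinkage% = ((L_before - L_after) / L_before) * 100
Step 1: Shrinkage = 39 - 35.5 = 3.5 cm
Step 2: Shrinkage% = (3.5 / 39) * 100
Step 3: Shrinkage% = 0.089744 * 100 = 8.9744% ≈ 9.0%

9.0%


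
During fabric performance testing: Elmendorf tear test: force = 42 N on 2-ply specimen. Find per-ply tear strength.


Formula: Per-ply strength = Total force / Number of plies
Per-ply = 42 N / 2
Per-ply = 21 N

21 N


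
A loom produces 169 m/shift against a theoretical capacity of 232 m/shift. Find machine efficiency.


Formula: Efficiency% = (Actual output / Theoretical output) * 100
Efficiency% = (169 / 232) * 100
Efficiency% = 0.728448 * 100 = 72.8448% ≈ 72.8%

72.8%


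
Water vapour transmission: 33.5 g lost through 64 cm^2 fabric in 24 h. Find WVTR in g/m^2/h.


Formula: WVTR = mass_loss / (area * time)
Step 1: Convert area: 64 cm^2 = 0.0064 m^2
Step 2: WVTR = 33.5 g / (0.0064 m^2 * 24 h)
Step 3: WVTR = 33.5 / 0.1536 = 218.1 g/m^2/h

218.1 g/m^2/h


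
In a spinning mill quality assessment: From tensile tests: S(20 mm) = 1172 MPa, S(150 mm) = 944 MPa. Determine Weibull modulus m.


Formula: m = ln(L1/L2) / ln(S2/S1)
Step 1: ln(L1/L2) = ln(20/150) = -2.01490
Step 2: S2/S1 = 944/1172 = 0.80546
Step 3: ln(S2/S1) = ln(0.80546) = -0.21634
Step 4: m = -2.01490 / -0.21634 = 9.31

9.31 (Weibull m)


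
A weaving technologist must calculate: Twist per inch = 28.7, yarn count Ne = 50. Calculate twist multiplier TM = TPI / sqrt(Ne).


Formula: TM = TPI / sqrt(Ne)
Step 1: sqrt(Ne) = sqrt(50) = 7.0711
Step 2: TM = 28.7 / 7.0711 = 4.06

4.06 TM


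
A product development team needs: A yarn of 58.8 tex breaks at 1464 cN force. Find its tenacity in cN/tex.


Formula: Tenacity = Breaking force / Linear density
Tenacity = 1464 cN / 58.8 tex
Tenacity = 24.90 cN/tex

24.90 cN/tex


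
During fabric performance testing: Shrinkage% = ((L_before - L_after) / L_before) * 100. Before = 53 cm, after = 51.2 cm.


Formula: Shrinkage% = ((L_before - L_after) / L_before) * 100
Step 1: Shrinkage = 53 - 51.2 = 1.8 cm
Step 2: Shrinkage% = (1.8 / 53) * 100
Step 3: Shrinkage% = 0.033962 * 100 = 3.3962% ≈ 3.4%

3.4%


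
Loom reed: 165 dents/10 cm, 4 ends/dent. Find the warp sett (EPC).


Formula: EPC = (dents per 10 cm * ends per dent) / 10
Step 1: Total ends per 10 cm = 165 * 4 = 660
Step 2: EPC = 660 / 10 = 66.0 ends/cm

66.0 ends/cm


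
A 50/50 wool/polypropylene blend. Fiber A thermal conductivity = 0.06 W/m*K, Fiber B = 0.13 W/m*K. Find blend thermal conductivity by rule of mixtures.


Formula: Blend property = (fraction_A * property_A) + (fraction_B * property_B)
Step 1: Contribution A = 50/100 * 0.06 W/m*K = 0.03 W/m*K
Step 2: Contribution B = 50/100 * 0.13 W/m*K = 0.065 W/m*K
Step 3: Blend thermal conductivity = 0.03 + 0.065 = 0.095 W/m*K

0.095 W/m*K


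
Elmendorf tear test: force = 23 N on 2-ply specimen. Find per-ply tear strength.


Formula: Per-ply strength = Total force / Number of plies
Per-ply = 23 N / 2
Per-ply = 11.5 N

11.5 N


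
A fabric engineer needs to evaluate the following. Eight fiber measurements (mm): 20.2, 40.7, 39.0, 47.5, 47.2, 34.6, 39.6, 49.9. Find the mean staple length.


Formula: Mean = sum of lengths / count
Sum = 20.2 + 40.7 + 39.0 + 47.5 + 47.2 + 34.6 + 39.6 + 49.9
Sum = 318.7 mm
Mean = 318.7 / 8 = 39.84 mm

39.84 mm


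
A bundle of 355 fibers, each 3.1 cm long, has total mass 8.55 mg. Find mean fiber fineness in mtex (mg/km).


Formula: fineness (mtex) = mass (mg) / total length (km) = (mass_mg / total_length_m) * 1000
Step 1: Convert fiber length: 3.1 cm = 0.031 m
Step 2: Total fiber length = 355 * 0.031 = 11.005 m
Step 3: Linear density = 8.55 mg / 11.005 m = 0.7769 mg/m
Step 4: fineness = 0.7769 * 1000 = 776.9 mtex

776.9 mtex


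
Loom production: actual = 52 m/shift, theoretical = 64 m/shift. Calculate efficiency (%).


Formula: Efficiency% = (Actual output / Theoretical output) * 100
Efficiency% = (52 / 64) * 100
Efficiency% = 0.8125 * 100 = 81.25% ≈ 81.3%

81.3%


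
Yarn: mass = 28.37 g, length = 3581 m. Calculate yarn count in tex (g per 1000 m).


Formula: Tex = (mass_g / length_m) * 1000
Substituting: Tex = (28.37 / 3581) * 1000
Intermediate: 28.37 / 3581 = 0.00792237 g/m
Tex = 0.00792237 * 1000 = 7.92 tex

7.92 tex


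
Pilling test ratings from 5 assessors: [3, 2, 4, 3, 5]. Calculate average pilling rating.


Formula: Mean = sum / count
Sum = 3 + 2 + 4 + 3 + 5 = 17
Mean = 17 / 5 = 3.4

3.4


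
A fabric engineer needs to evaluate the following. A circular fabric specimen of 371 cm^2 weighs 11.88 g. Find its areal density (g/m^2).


Formula: GSM = mass_g / area_m2
Step 1: Convert area: 371 cm^2 = 371 / 10000 = 0.0371 m^2
Step 2: GSM = 11.88 g / 0.0371 m^2 = 320.2 g/m^2

320.2 g/m^2


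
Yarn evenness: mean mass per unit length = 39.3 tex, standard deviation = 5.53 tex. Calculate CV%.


Formula: CV% = (standard deviation / mean) * 100
Step 1: Ratio = 5.53 / 39.3 = 0.140712
Step 2: CV% = 0.140712 * 100 = 14.0712% ≈ 14.1%

14.1%


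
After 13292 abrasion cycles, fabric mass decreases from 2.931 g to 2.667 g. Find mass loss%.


Formula: Mass loss% = ((m_before - m_after) / m_before) * 100
Step 1: Mass loss = 2.931 - 2.667 = 0.264 g
Step 2: Ratio = 0.264 / 2.931 = 0.0900716
Step 3: Mass loss% = 0.0900716 * 100 = 9.00716% ≈ 9.01%

9.01%


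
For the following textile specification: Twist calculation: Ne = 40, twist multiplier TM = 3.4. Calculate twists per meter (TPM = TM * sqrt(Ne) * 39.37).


Formula: TPM = TM * sqrt(Ne) * 39.37
Step 1: sqrt(Ne) = sqrt(40) = 6.3246
Step 2: TM * sqrt(Ne) = 3.4 * 6.3246 = 21.5036
Step 3: TPM = 21.5036 * 39.37 = 847 twists/m

847 twists/m


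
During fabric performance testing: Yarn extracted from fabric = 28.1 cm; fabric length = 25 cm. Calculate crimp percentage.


Formula: Crimp% = ((L_yarn - L_fabric) / L_fabric) * 100
Step 1: Extension = 28.1 - 25 = 3.1 cm
Step 2: Crimp% = (3.1 / 25) * 100
Step 3: Crimp% = 0.124 * 100 = 12.4%

12.4%


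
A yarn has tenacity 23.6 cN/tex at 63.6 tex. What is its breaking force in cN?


Formula: Breaking force = Tenacity * Linear density
F = 23.6 cN/tex * 63.6 tex
F = 1500.96 cN

1500.96 cN


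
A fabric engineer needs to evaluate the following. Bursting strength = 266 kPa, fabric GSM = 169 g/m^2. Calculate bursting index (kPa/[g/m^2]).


Formula: Bursting Index = Bursting Strength / Fabric GSM
BI = 266 kPa / 169 g/m^2
BI = 1.574 kPa/(g/m^2)

1.574 kPa/(g/m^2)


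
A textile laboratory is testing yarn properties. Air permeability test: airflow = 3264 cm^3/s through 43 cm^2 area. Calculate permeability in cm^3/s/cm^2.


Formula: Air Permeability = Airflow / Test Area
AP = 3264 cm^3/s / 43 cm^2
AP = 75.9 cm^3/s/cm^2

75.9 cm^3/s/cm^2


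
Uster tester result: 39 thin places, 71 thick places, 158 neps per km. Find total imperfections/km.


Formula: Total = thin places + thick places + neps
Total = 39 + 71 + 158
Total = 268 imperfections/km

268 imperfections/km


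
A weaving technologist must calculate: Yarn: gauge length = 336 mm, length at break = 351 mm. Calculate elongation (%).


Formula: Elongation (%) = ((L_break - L0) / L0) * 100
Step 1: Extension = 351 - 336 = 15 mm
Step 2: Elongation = (15 / 336) * 100
Step 3: Elongation = 0.044643 * 100 = 4.4643% ≈ 4.5%

4.5%


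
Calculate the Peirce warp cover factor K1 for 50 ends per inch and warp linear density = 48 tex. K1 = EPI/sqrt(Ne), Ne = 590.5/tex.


Formula: K1 = EPI / sqrt(Ne), with Ne = 590.5 / tex_warp
Step 1: Ne = 590.5 / 48 = 12.302
Step 2: sqrt(Ne) = sqrt(12.302) = 3.5074
Step 3: K1 = 50 / 3.5074 = 14.3

14.3


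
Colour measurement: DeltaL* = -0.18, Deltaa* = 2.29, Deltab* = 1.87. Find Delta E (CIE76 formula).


Formula: Delta E = sqrt(dL*^2 + da*^2 + db*^2)
Step 1: dL*^2 = (-0.18)^2 = 0.0324
Step 2: da*^2 = 2.29^2 = 5.2441
Step 3: db*^2 = 1.87^2 = 3.4969
Step 4: Sum = 0.0324 + 5.2441 + 3.4969 = 8.7734
Step 5: Delta E = sqrt(8.7734) = 2.96

2.96 Delta E


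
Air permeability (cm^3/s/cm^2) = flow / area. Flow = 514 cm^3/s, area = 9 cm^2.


Formula: Air Permeability = Airflow / Test Area
AP = 514 cm^3/s / 9 cm^2
AP = 57.1 cm^3/s/cm^2

57.1 cm^3/s/cm^2


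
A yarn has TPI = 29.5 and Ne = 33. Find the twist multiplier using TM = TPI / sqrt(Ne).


Formula: TM = TPI / sqrt(Ne)
Step 1: sqrt(Ne) = sqrt(33) = 5.7446
Step 2: TM = 29.5 / 5.7446 = 5.14

5.14 TM


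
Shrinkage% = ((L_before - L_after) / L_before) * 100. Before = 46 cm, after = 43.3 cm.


Formula: Shrinkage% = ((L_before - L_after) / L_before) * 100
Step 1: Shrinkage = 46 - 43.3 = 2.7 cm
Step 2: Shrinkage% = (2.7 / 46) * 100
Step 3: Shrinkage% = 0.058696 * 100 = 5.8696% ≈ 5.9%

5.9%


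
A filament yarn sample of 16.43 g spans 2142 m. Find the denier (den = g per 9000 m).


Formula: den = (mass_g / length_m) * 9000
Substituting: den = (16.43 / 2142) * 9000
Intermediate: 16.43 / 2142 = 0.0076704 g/m
den = 0.0076704 * 9000 = 69.0 denier

69.0 denier


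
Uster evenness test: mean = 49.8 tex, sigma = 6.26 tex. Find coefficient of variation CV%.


Formula: CV% = (standard deviation / mean) * 100
Step 1: Ratio = 6.26 / 49.8 = 0.125703
Step 2: CV% = 0.125703 * 100 = 12.5703% ≈ 12.6%

12.6%


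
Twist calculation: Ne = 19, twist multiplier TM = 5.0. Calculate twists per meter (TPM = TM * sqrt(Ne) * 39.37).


Formula: TPM = TM * sqrt(Ne) * 39.37
Step 1: sqrt(Ne) = sqrt(19) = 4.3589
Step 2: TM * sqrt(Ne) = 5.0 * 4.3589 = 21.7945
Step 3: TPM = 21.7945 * 39.37 = 858 twists/m

858 twists/m


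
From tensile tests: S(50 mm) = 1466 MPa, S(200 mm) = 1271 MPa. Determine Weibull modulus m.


Formula: m = ln(L1/L2) / ln(S2/S1)
Step 1: ln(L1/L2) = ln(50/200) = -1.38629
Step 2: S2/S1 = 1271/1466 = 0.86698
Step 3: ln(S2/S1) = ln(0.86698) = -0.14274
Step 4: m = -1.38629 / -0.14274 = 9.71

9.71 (Weibull m)


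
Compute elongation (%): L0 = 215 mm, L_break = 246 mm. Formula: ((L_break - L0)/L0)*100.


Formula: Elongation (%) = ((L_break - L0) / L0) * 100
Step 1: Extension = 246 - 215 = 31 mm
Step 2: Elongation = (31 / 215) * 100
Step 3: Elongation = 0.144186 * 100 = 14.4186% ≈ 14.4%

14.4%


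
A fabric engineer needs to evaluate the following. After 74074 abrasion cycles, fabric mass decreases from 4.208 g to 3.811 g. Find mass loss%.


Formula: Mass loss% = ((m_before - m_after) / m_before) * 100
Step 1: Mass loss = 4.208 - 3.811 = 0.397 g
Step 2: Ratio = 0.397 / 4.208 = 0.0943441
Step 3: Mass loss% = 0.0943441 * 100 = 9.43441% ≈ 9.43%

9.43%


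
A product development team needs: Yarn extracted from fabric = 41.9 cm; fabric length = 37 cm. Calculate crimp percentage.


Formula: Crimp% = ((L_yarn - L_fabric) / L_fabric) * 100
Step 1: Extension = 41.9 - 37 = 4.9 cm
Step 2: Crimp% = (4.9 / 37) * 100
Step 3: Crimp% = 0.132432 * 100 = 13.2432% ≈ 13.2%

13.2%


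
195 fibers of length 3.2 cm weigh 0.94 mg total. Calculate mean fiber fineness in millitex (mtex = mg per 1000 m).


Formula: fineness (mtex) = mass (mg) / total length (km) = (mass_mg / total_length_m) * 1000
Step 1: Convert fiber length: 3.2 cm = 0.032 m
Step 2: Total fiber length = 195 * 0.032 = 6.24 m
Step 3: Linear density = 0.94 mg / 6.24 m = 0.1506 mg/m
Step 4: fineness = 0.1506 * 1000 = 150.6 mtex

150.6 mtex


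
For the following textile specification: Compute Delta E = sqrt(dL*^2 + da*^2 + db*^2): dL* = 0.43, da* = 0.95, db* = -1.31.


Formula: Delta E = sqrt(dL*^2 + da*^2 + db*^2)
Step 1: dL*^2 = 0.43^2 = 0.1849
Step 2: da*^2 = 0.95^2 = 0.9025
Step 3: db*^2 = (-1.31)^2 = 1.7161
Step 4: Sum = 0.1849 + 0.9025 + 1.7161 = 2.8035
Step 5: Delta E = sqrt(2.8035) = 1.67

1.67 Delta E


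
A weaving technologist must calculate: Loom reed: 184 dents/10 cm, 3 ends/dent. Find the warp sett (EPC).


Formula: EPC = (dents per 10 cm * ends per dent) / 10
Step 1: Total ends per 10 cm = 184 * 3 = 552
Step 2: EPC = 552 / 10 = 55.2 ends/cm

55.2 ends/cm


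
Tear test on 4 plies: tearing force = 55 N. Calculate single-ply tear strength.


Formula: Per-ply strength = Total force / Number of plies
Per-ply = 55 N / 4
Per-ply = 13.75 N

13.75 N


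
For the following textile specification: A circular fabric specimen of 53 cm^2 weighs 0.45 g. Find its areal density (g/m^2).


Formula: GSM = mass_g / area_m2
Step 1: Convert area: 53 cm^2 = 53 / 10000 = 0.0053 m^2
Step 2: GSM = 0.45 g / 0.0053 m^2 = 84.9 g/m^2

84.9 g/m^2


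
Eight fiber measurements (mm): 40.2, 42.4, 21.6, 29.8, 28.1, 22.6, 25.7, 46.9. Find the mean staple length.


Formula: Mean = sum of lengths / count
Sum = 40.2 + 42.4 + 21.6 + 29.8 + 28.1 + 22.6 + 25.7 + 46.9
Sum = 257.3 mm
Mean = 257.3 / 8 = 32.16 mm

32.16 mm


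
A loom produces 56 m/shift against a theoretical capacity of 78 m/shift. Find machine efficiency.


Formula: Efficiency% = (Actual output / Theoretical output) * 100
Efficiency% = (56 / 78) * 100
Efficiency% = 0.717949 * 100 = 71.7949% ≈ 71.8%

71.8%


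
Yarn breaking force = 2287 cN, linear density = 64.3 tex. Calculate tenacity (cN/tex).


Formula: Tenacity = Breaking force / Linear density
Tenacity = 2287 cN / 64.3 tex
Tenacity = 35.57 cN/tex

35.57 cN/tex


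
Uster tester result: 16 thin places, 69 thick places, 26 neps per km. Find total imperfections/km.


Formula: Total = thin places + thick places + neps
Total = 16 + 69 + 26
Total = 111 imperfections/km

111 imperfections/km


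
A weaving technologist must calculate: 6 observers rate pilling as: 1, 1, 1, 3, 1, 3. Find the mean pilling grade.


Formula: Mean = sum / count
Sum = 1 + 1 + 1 + 3 + 1 + 3 = 10
Mean = 10 / 6 = 1.7

1.7


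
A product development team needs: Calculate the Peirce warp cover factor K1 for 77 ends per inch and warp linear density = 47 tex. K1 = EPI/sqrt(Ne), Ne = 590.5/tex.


Formula: K1 = EPI / sqrt(Ne), with Ne = 590.5 / tex_warp
Step 1: Ne = 590.5 / 47 = 12.564
Step 2: sqrt(Ne) = sqrt(12.564) = 3.5446
Step 3: K1 = 77 / 3.5446 = 21.7

21.7


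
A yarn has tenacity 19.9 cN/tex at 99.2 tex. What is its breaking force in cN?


Formula: Breaking force = Tenacity * Linear density
F = 19.9 cN/tex * 99.2 tex
F = 1974.08 cN

1974.08 cN


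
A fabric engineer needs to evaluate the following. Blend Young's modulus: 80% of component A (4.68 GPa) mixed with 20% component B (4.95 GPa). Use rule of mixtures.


Formula: Blend property = (fraction_A * property_A) + (fraction_B * property_B)
Step 1: Contribution A = 80/100 * 4.68 GPa = 3.744 GPa
Step 2: Contribution B = 20/100 * 4.95 GPa = 0.99 GPa
Step 3: Blend Young's modulus = 3.744 + 0.99 = 4.734 GPa

4.734 GPa


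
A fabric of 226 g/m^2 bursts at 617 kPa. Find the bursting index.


Formula: Bursting Index = Bursting Strength / Fabric GSM
BI = 617 kPa / 226 g/m^2
BI = 2.730 kPa/(g/m^2)

2.730 kPa/(g/m^2)


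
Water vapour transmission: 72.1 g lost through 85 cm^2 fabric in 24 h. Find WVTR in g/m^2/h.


Formula: WVTR = mass_loss / (area * time)
Step 1: Convert area: 85 cm^2 = 0.0085 m^2
Step 2: WVTR = 72.1 g / (0.0085 m^2 * 24 h)
Step 3: WVTR = 72.1 / 0.204 = 353.4 g/m^2/h

353.4 g/m^2/h


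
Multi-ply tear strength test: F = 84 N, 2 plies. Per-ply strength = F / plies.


Formula: Per-ply strength = Total force / Number of plies
Per-ply = 84 N / 2
Per-ply = 42 N

42 N


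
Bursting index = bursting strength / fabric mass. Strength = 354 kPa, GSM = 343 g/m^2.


Formula: Bursting Index = Bursting Strength / Fabric GSM
BI = 354 kPa / 343 g/m^2
BI = 1.032 kPa/(g/m^2)

1.032 kPa/(g/m^2)


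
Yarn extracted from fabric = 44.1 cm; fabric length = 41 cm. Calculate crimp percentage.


Formula: Crimp% = ((L_yarn - L_fabric) / L_fabric) * 100
Step 1: Extension = 44.1 - 41 = 3.1 cm
Step 2: Crimp% = (3.1 / 41) * 100
Step 3: Crimp% = 0.07561 * 100 = 7.561% ≈ 7.6%

7.6%


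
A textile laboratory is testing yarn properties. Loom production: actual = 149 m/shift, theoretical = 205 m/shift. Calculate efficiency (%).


Formula: Efficiency% = (Actual output / Theoretical output) * 100
Efficiency% = (149 / 205) * 100
Efficiency% = 0.726829 * 100 = 72.6829% ≈ 72.7%

72.7%


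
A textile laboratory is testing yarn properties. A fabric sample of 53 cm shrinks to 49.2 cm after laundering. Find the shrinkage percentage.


Formula: Shrinkage% = ((L_before - L_after) / L_before) * 100
Step 1: Shrinkage = 53 - 49.2 = 3.8 cm
Step 2: Shrinkage% = (3.8 / 53) * 100
Step 3: Shrinkage% = 0.071698 * 100 = 7.1698% ≈ 7.2%

7.2%


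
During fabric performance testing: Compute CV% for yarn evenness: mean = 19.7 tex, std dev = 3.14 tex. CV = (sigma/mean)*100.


Formula: CV% = (standard deviation / mean) * 100
Step 1: Ratio = 3.14 / 19.7 = 0.159391
Step 2: CV% = 0.159391 * 100 = 15.9391% ≈ 15.9%

15.9%


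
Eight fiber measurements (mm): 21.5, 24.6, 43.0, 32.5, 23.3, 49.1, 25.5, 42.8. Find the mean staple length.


Formula: Mean = sum of lengths / count
Sum = 21.5 + 24.6 + 43.0 + 32.5 + 23.3 + 49.1 + 25.5 + 42.8
Sum = 262.3 mm
Mean = 262.3 / 8 = 32.79 mm

32.79 mm


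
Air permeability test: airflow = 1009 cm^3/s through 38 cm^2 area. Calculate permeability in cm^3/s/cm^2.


Formula: Air Permeability = Airflow / Test Area
AP = 1009 cm^3/s / 38 cm^2
AP = 26.6 cm^3/s/cm^2

26.6 cm^3/s/cm^2


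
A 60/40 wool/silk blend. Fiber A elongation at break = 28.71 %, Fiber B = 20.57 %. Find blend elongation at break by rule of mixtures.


Formula: Blend property = (fraction_A * property_A) + (fraction_B * property_B)
Step 1: Contribution A = 60/100 * 28.71 % = 17.226 %
Step 2: Contribution B = 40/100 * 20.57 % = 8.228 %
Step 3: Blend elongation at break = 17.226 + 8.228 = 25.454 %

25.454 %


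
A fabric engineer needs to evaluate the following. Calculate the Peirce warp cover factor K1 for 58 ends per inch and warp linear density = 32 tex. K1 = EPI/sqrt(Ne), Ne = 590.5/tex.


Formula: K1 = EPI / sqrt(Ne), with Ne = 590.5 / tex_warp
Step 1: Ne = 590.5 / 32 = 18.453
Step 2: sqrt(Ne) = sqrt(18.453) = 4.2957
Step 3: K1 = 58 / 4.2957 = 13.5

13.5


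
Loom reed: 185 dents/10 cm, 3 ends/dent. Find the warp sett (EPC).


Formula: EPC = (dents per 10 cm * ends per dent) / 10
Step 1: Total ends per 10 cm = 185 * 3 = 555
Step 2: EPC = 555 / 10 = 55.5 ends/cm

55.5 ends/cm


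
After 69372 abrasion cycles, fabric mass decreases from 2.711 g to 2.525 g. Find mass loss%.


Formula: Mass loss% = ((m_before - m_after) / m_before) * 100
Step 1: Mass loss = 2.711 - 2.525 = 0.186 g
Step 2: Ratio = 0.186 / 2.711 = 0.0686094
Step 3: Mass loss% = 0.0686094 * 100 = 6.86094% ≈ 6.86%

6.86%


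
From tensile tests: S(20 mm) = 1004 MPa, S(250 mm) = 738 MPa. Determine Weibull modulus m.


Formula: m = ln(L1/L2) / ln(S2/S1)
Step 1: ln(L1/L2) = ln(20/250) = -2.52573
Step 2: S2/S1 = 738/1004 = 0.73506
Step 3: ln(S2/S1) = ln(0.73506) = -0.30780
Step 4: m = -2.52573 / -0.30780 = 8.21

8.21 (Weibull m)


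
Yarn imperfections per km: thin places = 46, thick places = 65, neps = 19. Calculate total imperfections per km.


Formula: Total = thin places + thick places + neps
Total = 46 + 65 + 19
Total = 130 imperfections/km

130 imperfections/km


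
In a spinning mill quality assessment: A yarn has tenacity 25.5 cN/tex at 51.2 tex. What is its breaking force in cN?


Formula: Breaking force = Tenacity * Linear density
F = 25.5 cN/tex * 51.2 tex
F = 1305.60 cN

1305.60 cN


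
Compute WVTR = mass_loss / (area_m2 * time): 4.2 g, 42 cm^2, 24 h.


Formula: WVTR = mass_loss / (area * time)
Step 1: Convert area: 42 cm^2 = 0.0042 m^2
Step 2: WVTR = 4.2 g / (0.0042 m^2 * 24 h)
Step 3: WVTR = 4.2 / 0.1008 = 41.7 g/m^2/h

41.7 g/m^2/h


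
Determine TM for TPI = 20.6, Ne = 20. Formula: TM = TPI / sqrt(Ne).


Formula: TM = TPI / sqrt(Ne)
Step 1: sqrt(Ne) = sqrt(20) = 4.4721
Step 2: TM = 20.6 / 4.4721 = 4.61

4.61 TM


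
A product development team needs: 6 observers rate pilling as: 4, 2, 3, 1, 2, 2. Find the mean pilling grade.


Formula: Mean = sum / count
Sum = 4 + 2 + 3 + 1 + 2 + 2 = 14
Mean = 14 / 6 = 2.3

2.3


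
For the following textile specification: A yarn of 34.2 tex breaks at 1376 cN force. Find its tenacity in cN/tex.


Formula: Tenacity = Breaking force / Linear density
Tenacity = 1376 cN / 34.2 tex
Tenacity = 40.23 cN/tex

40.23 cN/tex


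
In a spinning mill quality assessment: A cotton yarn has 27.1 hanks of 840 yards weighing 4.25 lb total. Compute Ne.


Formula: Ne = hanks / mass_lb
Substituting: Ne = 27.1 / 4.25
Ne = 6.4

6.4 Ne


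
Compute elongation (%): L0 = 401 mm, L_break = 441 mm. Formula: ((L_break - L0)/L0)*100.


Formula: Elongation (%) = ((L_break - L0) / L0) * 100
Step 1: Extension = 441 - 401 = 40 mm
Step 2: Elongation = (40 / 401) * 100
Step 3: Elongation = 0.099751 * 100 = 9.9751% ≈ 10.0%

10.0%


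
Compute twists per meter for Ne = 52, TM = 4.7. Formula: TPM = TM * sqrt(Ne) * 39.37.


Formula: TPM = TM * sqrt(Ne) * 39.37
Step 1: sqrt(Ne) = sqrt(52) = 7.2111
Step 2: TM * sqrt(Ne) = 4.7 * 7.2111 = 33.8922
Step 3: TPM = 33.8922 * 39.37 = 1334 twists/m

1334 twists/m


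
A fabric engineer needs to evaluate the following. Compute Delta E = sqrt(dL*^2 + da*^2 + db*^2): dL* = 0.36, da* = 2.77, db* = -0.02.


Formula: Delta E = sqrt(dL*^2 + da*^2 + db*^2)
Step 1: dL*^2 = 0.36^2 = 0.1296
Step 2: da*^2 = 2.77^2 = 7.6729
Step 3: db*^2 = (-0.02)^2 = 0.0004
Step 4: Sum = 0.1296 + 7.6729 + 0.0004 = 7.8029
Step 5: Delta E = sqrt(7.8029) = 2.79

2.79 Delta E


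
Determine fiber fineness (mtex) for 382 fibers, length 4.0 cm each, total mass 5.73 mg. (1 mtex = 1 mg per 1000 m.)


Formula: fineness (mtex) = mass (mg) / total length (km) = (mass_mg / total_length_m) * 1000
Step 1: Convert fiber length: 4.0 cm = 0.04 m
Step 2: Total fiber length = 382 * 0.04 = 15.28 m
Step 3: Linear density = 5.73 mg / 15.28 m = 0.3750 mg/m
Step 4: fineness = 0.3750 * 1000 = 375.0 mtex

375.0 mtex


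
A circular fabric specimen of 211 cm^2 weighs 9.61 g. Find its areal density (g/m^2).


Formula: GSM = mass_g / area_m2
Step 1: Convert area: 211 cm^2 = 211 / 10000 = 0.0211 m^2
Step 2: GSM = 9.61 g / 0.0211 m^2 = 455.5 g/m^2

455.5 g/m^2


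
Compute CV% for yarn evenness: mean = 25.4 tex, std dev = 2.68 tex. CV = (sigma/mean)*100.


Formula: CV% = (standard deviation / mean) * 100
Step 1: Ratio = 2.68 / 25.4 = 0.105512
Step 2: CV% = 0.105512 * 100 = 10.5512% ≈ 10.6%

10.6%


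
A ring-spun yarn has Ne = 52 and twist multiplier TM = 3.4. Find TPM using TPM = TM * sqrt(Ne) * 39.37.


Formula: TPM = TM * sqrt(Ne) * 39.37
Step 1: sqrt(Ne) = sqrt(52) = 7.2111
Step 2: TM * sqrt(Ne) = 3.4 * 7.2111 = 24.5177
Step 3: TPM = 24.5177 * 39.37 = 965 twists/m

965 twists/m


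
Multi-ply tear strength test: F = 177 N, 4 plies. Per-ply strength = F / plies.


Formula: Per-ply strength = Total force / Number of plies
Per-ply = 177 N / 4
Per-ply = 44.25 N

44.25 N


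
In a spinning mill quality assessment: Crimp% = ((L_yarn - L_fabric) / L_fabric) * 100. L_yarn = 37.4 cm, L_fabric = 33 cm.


Formula: Crimp% = ((L_yarn - L_fabric) / L_fabric) * 100
Step 1: Extension = 37.4 - 33 = 4.4 cm
Step 2: Crimp% = (4.4 / 33) * 100
Step 3: Crimp% = 0.133333 * 100 = 13.3333% ≈ 13.3%

13.3%


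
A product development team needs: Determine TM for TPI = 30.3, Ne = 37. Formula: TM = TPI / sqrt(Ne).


Formula: TM = TPI / sqrt(Ne)
Step 1: sqrt(Ne) = sqrt(37) = 6.0828
Step 2: TM = 30.3 / 6.0828 = 4.98

4.98 TM


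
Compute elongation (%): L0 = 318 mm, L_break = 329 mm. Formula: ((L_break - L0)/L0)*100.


Formula: Elongation (%) = ((L_break - L0) / L0) * 100
Step 1: Extension = 329 - 318 = 11 mm
Step 2: Elongation = (11 / 318) * 100
Step 3: Elongation = 0.034591 * 100 = 3.4591% ≈ 3.5%

3.5%


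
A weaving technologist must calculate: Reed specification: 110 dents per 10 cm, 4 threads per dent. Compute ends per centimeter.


Formula: EPC = (dents per 10 cm * ends per dent) / 10
Step 1: Total ends per 10 cm = 110 * 4 = 440
Step 2: EPC = 440 / 10 = 44.0 ends/cm

44.0 ends/cm


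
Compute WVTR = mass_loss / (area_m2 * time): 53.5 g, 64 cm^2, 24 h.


Formula: WVTR = mass_loss / (area * time)
Step 1: Convert area: 64 cm^2 = 0.0064 m^2
Step 2: WVTR = 53.5 g / (0.0064 m^2 * 24 h)
Step 3: WVTR = 53.5 / 0.1536 = 348.3 g/m^2/h

348.3 g/m^2/h


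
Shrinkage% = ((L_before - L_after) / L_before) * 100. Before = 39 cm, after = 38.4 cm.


Formula: Shrinkage% = ((L_before - L_after) / L_before) * 100
Step 1: Shrinkage = 39 - 38.4 = 0.6 cm
Step 2: Shrinkage% = (0.6 / 39) * 100
Step 3: Shrinkage% = 0.015385 * 100 = 1.5385% ≈ 1.5%

1.5%


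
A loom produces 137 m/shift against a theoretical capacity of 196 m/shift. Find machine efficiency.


Formula: Efficiency% = (Actual output / Theoretical output) * 100
Efficiency% = (137 / 196) * 100
Efficiency% = 0.69898 * 100 = 69.898% ≈ 69.9%

69.9%


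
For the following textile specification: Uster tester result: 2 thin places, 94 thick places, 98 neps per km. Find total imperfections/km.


Formula: Total = thin places + thick places + neps
Total = 2 + 94 + 98
Total = 194 imperfections/km

194 imperfections/km


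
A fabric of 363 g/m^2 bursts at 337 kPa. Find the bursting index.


Formula: Bursting Index = Bursting Strength / Fabric GSM
BI = 337 kPa / 363 g/m^2
BI = 0.928 kPa/(g/m^2)

0.928 kPa/(g/m^2)


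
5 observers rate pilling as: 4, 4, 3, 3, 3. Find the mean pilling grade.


Formula: Mean = sum / count
Sum = 4 + 4 + 3 + 3 + 3 = 17
Mean = 17 / 5 = 3.4

3.4


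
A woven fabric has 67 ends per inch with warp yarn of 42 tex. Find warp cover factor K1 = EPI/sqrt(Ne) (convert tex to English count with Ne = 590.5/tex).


Formula: K1 = EPI / sqrt(Ne), with Ne = 590.5 / tex_warp
Step 1: Ne = 590.5 / 42 = 14.06
Step 2: sqrt(Ne) = sqrt(14.06) = 3.7497
Step 3: K1 = 67 / 3.7497 = 17.9

17.9


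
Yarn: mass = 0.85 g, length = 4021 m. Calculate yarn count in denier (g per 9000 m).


Formula: den = (mass_g / length_m) * 9000
Substituting: den = (0.85 / 4021) * 9000
Intermediate: 0.85 / 4021 = 0.00021139 g/m
den = 0.00021139 * 9000 = 1.9 denier

1.9 denier


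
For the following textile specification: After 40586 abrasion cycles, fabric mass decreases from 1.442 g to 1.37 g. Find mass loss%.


Formula: Mass loss% = ((m_before - m_after) / m_before) * 100
Step 1: Mass loss = 1.442 - 1.37 = 0.072 g
Step 2: Ratio = 0.072 / 1.442 = 0.0499307
Step 3: Mass loss% = 0.0499307 * 100 = 4.99307% ≈ 4.99%

4.99%


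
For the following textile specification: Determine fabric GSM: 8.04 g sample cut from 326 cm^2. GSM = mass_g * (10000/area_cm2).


Formula: GSM = mass_g / area_m2
Step 1: Convert area: 326 cm^2 = 326 / 10000 = 0.0326 m^2
Step 2: GSM = 8.04 g / 0.0326 m^2 = 246.6 g/m^2

246.6 g/m^2


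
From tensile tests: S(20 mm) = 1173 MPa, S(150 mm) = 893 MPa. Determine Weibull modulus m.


Formula: m = ln(L1/L2) / ln(S2/S1)
Step 1: ln(L1/L2) = ln(20/150) = -2.01490
Step 2: S2/S1 = 893/1173 = 0.7613
Step 3: ln(S2/S1) = ln(0.7613) = -0.27273
Step 4: m = -2.01490 / -0.27273 = 7.39

7.39 (Weibull m)


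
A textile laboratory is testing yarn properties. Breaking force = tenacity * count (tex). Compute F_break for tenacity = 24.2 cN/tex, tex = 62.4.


Formula: Breaking force = Tenacity * Linear density
F = 24.2 cN/tex * 62.4 tex
F = 1510.08 cN

1510.08 cN


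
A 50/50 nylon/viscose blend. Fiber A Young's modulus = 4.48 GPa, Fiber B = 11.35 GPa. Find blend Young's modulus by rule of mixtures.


Formula: Blend property = (fraction_A * property_A) + (fraction_B * property_B)
Step 1: Contribution A = 50/100 * 4.48 GPa = 2.24 GPa
Step 2: Contribution B = 50/100 * 11.35 GPa = 5.675 GPa
Step 3: Blend Young's modulus = 2.24 + 5.675 = 7.915 GPa

7.915 GPa


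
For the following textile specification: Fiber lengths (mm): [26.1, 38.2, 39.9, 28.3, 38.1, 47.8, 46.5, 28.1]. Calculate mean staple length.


Formula: Mean = sum of lengths / count
Sum = 26.1 + 38.2 + 39.9 + 28.3 + 38.1 + 47.8 + 46.5 + 28.1
Sum = 293.0 mm
Mean = 293.0 / 8 = 36.63 mm

36.63 mm


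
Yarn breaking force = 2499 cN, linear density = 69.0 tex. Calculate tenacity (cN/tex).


Formula: Tenacity = Breaking force / Linear density
Tenacity = 2499 cN / 69.0 tex
Tenacity = 36.22 cN/tex

36.22 cN/tex


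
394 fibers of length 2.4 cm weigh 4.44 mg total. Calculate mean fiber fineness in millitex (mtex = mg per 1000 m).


Formula: fineness (mtex) = mass (mg) / total length (km) = (mass_mg / total_length_m) * 1000
Step 1: Convert fiber length: 2.4 cm = 0.024 m
Step 2: Total fiber length = 394 * 0.024 = 9.456 m
Step 3: Linear density = 4.44 mg / 9.456 m = 0.4695 mg/m
Step 4: fineness = 0.4695 * 1000 = 469.5 mtex

469.5 mtex


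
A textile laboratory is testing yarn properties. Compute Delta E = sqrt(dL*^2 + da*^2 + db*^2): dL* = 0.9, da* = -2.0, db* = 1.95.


Formula: Delta E = sqrt(dL*^2 + da*^2 + db*^2)
Step 1: dL*^2 = 0.9^2 = 0.81
Step 2: da*^2 = (-2.0)^2 = 4.0
Step 3: db*^2 = 1.95^2 = 3.8025
Step 4: Sum = 0.81 + 4.0 + 3.8025 = 8.6125
Step 5: Delta E = sqrt(8.6125) = 2.93

2.93 Delta E


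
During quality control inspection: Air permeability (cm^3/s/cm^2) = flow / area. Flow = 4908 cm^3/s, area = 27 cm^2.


Formula: Air Permeability = Airflow / Test Area
AP = 4908 cm^3/s / 27 cm^2
AP = 181.8 cm^3/s/cm^2

181.8 cm^3/s/cm^2


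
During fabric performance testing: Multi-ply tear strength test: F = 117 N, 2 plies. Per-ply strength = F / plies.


Formula: Per-ply strength = Total force / Number of plies
Per-ply = 117 N / 2
Per-ply = 58.5 N

58.5 N


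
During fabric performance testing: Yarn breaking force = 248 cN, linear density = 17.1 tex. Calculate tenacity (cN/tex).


Formula: Tenacity = Breaking force / Linear density
Tenacity = 248 cN / 17.1 tex
Tenacity = 14.50 cN/tex

14.50 cN/tex


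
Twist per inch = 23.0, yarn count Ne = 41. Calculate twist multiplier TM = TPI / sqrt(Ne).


Formula: TM = TPI / sqrt(Ne)
Step 1: sqrt(Ne) = sqrt(41) = 6.4031
Step 2: TM = 23.0 / 6.4031 = 3.59

3.59 TM


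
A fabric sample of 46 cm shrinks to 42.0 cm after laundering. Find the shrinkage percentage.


Formula: Shrinkage% = ((L_before - L_after) / L_before) * 100
Step 1: Shrinkage = 46 - 42.0 = 4.0 cm
Step 2: Shrinkage% = (4.0 / 46) * 100
Step 3: Shrinkage% = 0.086957 * 100 = 8.6957% ≈ 8.7%

8.7%


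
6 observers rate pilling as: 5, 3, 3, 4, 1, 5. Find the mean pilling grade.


Formula: Mean = sum / count
Sum = 5 + 3 + 3 + 4 + 1 + 5 = 21
Mean = 21 / 6 = 3.5

3.5


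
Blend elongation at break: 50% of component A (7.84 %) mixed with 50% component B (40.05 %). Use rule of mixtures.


Formula: Blend property = (fraction_A * property_A) + (fraction_B * property_B)
Step 1: Contribution A = 50/100 * 7.84 % = 3.92 %
Step 2: Contribution B = 50/100 * 40.05 % = 20.025 %
Step 3: Blend elongation at break = 3.92 + 20.025 = 23.945 %

23.945 %


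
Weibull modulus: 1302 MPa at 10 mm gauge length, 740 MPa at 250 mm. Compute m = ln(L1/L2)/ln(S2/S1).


Formula: m = ln(L1/L2) / ln(S2/S1)
Step 1: ln(L1/L2) = ln(10/250) = -3.21888
Step 2: S2/S1 = 740/1302 = 0.56836
Step 3: ln(S2/S1) = ln(0.56836) = -0.56500
Step 4: m = -3.21888 / -0.56500 = 5.70

5.70 (Weibull m)


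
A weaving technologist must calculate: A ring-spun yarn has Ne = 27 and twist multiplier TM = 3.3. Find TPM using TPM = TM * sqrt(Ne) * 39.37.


Formula: TPM = TM * sqrt(Ne) * 39.37
Step 1: sqrt(Ne) = sqrt(27) = 5.1962
Step 2: TM * sqrt(Ne) = 3.3 * 5.1962 = 17.1475
Step 3: TPM = 17.1475 * 39.37 = 675 twists/m

675 twists/m


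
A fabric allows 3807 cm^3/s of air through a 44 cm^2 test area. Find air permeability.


Formula: Air Permeability = Airflow / Test Area
AP = 3807 cm^3/s / 44 cm^2
AP = 86.5 cm^3/s/cm^2

86.5 cm^3/s/cm^2


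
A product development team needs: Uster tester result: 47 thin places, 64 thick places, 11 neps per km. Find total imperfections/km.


Formula: Total = thin places + thick places + neps
Total = 47 + 64 + 11
Total = 122 imperfections/km

122 imperfections/km


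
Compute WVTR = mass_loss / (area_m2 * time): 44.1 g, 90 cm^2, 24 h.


Formula: WVTR = mass_loss / (area * time)
Step 1: Convert area: 90 cm^2 = 0.009 m^2
Step 2: WVTR = 44.1 g / (0.009 m^2 * 24 h)
Step 3: WVTR = 44.1 / 0.216 = 204.2 g/m^2/h

204.2 g/m^2/h


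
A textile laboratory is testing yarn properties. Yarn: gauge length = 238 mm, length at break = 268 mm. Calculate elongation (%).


Formula: Elongation (%) = ((L_break - L0) / L0) * 100
Step 1: Extension = 268 - 238 = 30 mm
Step 2: Elongation = (30 / 238) * 100
Step 3: Elongation = 0.12605 * 100 = 12.605% ≈ 12.6%

12.6%


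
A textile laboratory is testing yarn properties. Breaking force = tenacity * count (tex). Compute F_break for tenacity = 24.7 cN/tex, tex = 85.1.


Formula: Breaking force = Tenacity * Linear density
F = 24.7 cN/tex * 85.1 tex
F = 2101.97 cN

2101.97 cN


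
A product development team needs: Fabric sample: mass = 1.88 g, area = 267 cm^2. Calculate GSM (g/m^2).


Formula: GSM = mass_g / area_m2
Step 1: Convert area: 267 cm^2 = 267 / 10000 = 0.0267 m^2
Step 2: GSM = 1.88 g / 0.0267 m^2 = 70.4 g/m^2

70.4 g/m^2


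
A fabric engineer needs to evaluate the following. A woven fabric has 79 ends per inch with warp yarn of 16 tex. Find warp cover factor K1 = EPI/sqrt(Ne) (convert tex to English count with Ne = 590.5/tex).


Formula: K1 = EPI / sqrt(Ne), with Ne = 590.5 / tex_warp
Step 1: Ne = 590.5 / 16 = 36.906
Step 2: sqrt(Ne) = sqrt(36.906) = 6.075
Step 3: K1 = 79 / 6.075 = 13.0

13.0


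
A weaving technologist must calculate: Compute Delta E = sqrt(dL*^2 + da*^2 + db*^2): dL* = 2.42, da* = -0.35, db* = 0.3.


Formula: Delta E = sqrt(dL*^2 + da*^2 + db*^2)
Step 1: dL*^2 = 2.42^2 = 5.8564
Step 2: da*^2 = (-0.35)^2 = 0.1225
Step 3: db*^2 = 0.3^2 = 0.09
Step 4: Sum = 5.8564 + 0.1225 + 0.09 = 6.0689
Step 5: Delta E = sqrt(6.0689) = 2.46

2.46 Delta E
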